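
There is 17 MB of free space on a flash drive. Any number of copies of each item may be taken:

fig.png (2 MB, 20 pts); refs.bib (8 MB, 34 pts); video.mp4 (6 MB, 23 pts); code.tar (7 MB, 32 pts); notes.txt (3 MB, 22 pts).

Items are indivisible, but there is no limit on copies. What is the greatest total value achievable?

Best value-per-unit is fig.png at 20/2; filling with it alone gives 8×20 = 160.
Optimal mix: 7×fig.png + 1×notes.txt → size 17, value 162.

162 pts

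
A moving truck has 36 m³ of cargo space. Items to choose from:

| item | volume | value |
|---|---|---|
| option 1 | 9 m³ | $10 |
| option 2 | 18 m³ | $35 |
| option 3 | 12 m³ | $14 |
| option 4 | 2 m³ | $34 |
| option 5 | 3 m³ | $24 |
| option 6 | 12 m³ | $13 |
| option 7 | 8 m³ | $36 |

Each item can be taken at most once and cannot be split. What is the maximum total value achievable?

Check high-value combinations within 36 m³:
- option 2+option 4+option 5+option 7: volume 18+2+3+8=31, value 35+34+24+36=129
- option 1+option 3+option 4+option 5+option 7: volume 9+12+2+3+8=34, value 10+14+34+24+36=118
- option 1+option 4+option 5+option 6+option 7: volume 9+2+3+12+8=34, value 10+34+24+13+36=117
- option 3+option 4+option 5+option 7: volume 12+2+3+8=25, value 14+34+24+36=108
Best: $129.

$129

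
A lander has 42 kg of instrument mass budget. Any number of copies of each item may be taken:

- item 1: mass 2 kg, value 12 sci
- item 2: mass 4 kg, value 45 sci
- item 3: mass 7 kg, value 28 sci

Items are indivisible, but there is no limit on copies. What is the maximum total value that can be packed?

462 sci

Best value-per-unit is item 2 at 45/4; filling with it alone gives 10×45 = 450.
Optimal mix: 1×item 1 + 10×item 2 → mass 42, value 462.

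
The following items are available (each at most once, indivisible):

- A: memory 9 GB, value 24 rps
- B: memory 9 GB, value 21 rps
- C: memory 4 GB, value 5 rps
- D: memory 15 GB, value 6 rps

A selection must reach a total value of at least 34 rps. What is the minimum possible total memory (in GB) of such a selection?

18

Subsets with value ≥ 34, sorted by total memory:
- A+B: memory 18, value 45
- A+B+C: memory 22, value 50
- A+C+D: memory 28, value 35
- A+B+D: memory 33, value 51
Minimum memory: 18 GB.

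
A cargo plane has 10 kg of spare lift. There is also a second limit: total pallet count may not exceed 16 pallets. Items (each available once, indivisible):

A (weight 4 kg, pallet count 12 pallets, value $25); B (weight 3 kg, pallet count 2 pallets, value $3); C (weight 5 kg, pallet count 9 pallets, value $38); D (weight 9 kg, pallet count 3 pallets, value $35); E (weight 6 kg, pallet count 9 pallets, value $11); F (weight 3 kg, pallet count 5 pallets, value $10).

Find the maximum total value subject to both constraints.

Feasible sets respecting both limits:
- C+F: weight 8, pallet count 14, value 48
- B+C: weight 8, pallet count 11, value 41
- C: weight 5, pallet count 9, value 38
Best: $48.

$48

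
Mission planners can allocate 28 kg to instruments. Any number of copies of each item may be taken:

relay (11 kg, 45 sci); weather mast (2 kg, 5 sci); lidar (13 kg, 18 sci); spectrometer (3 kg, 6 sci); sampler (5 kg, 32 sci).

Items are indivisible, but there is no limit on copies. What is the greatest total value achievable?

Best value-per-unit is sampler at 32/5; filling with it alone gives 5×32 = 160.
Optimal mix: 1×spectrometer + 5×sampler → mass 28, value 166.

166 sci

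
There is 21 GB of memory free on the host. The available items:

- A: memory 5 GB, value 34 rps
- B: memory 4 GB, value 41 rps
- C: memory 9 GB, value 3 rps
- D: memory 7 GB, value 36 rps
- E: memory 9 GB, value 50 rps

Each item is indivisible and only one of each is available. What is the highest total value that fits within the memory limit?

This is a 0/1 knapsack; check combinations near the capacity.
- B+D+E: memory 4+7+9=20, value 41+36+50=127
- A+B+E: memory 5+4+9=18, value 34+41+50=125
- A+D+E: memory 5+7+9=21, value 34+36+50=120
- A+B+D: memory 5+4+7=16, value 34+41+36=111
Best: 127 rps.

127 rps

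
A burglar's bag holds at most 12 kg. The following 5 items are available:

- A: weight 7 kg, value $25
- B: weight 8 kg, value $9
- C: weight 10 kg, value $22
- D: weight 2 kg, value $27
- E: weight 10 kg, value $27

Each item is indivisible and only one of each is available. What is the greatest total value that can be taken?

Check high-value combinations within 12 kg:
- D+E: weight 2+10=12, value 27+27=54
- A+D: weight 7+2=9, value 25+27=52
- C+D: weight 10+2=12, value 22+27=49
- B+D: weight 8+2=10, value 9+27=36
- D: weight 2, value 27
Best: $54.

$54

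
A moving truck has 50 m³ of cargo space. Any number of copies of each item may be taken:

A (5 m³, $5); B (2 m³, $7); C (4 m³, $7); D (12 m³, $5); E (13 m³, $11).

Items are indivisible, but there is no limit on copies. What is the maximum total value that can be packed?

Best value-per-unit is B at 7/2, and filling with it alone uses volume 25×2=50. No mix of the others beats 25×7 = 175.

$175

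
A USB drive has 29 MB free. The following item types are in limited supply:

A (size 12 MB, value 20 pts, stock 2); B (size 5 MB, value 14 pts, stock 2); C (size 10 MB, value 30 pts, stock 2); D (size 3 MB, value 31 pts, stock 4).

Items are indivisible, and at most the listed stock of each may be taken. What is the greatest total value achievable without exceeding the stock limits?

Best selections within size 29 and stock limits:
- 1×B + 1×C + 4×D: size 27, value 168
- 1×A + 1×B + 4×D: size 29, value 158
Best: 168 pts.

168 pts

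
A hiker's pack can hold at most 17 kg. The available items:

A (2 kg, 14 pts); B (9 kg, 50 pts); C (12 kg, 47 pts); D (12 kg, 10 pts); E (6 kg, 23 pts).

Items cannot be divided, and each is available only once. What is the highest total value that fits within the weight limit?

87 pts

This is a 0/1 knapsack; check combinations near the capacity.
- A+B+E: weight 2+9+6=17, value 14+50+23=87
- B+E: weight 9+6=15, value 50+23=73
- A+B: weight 2+9=11, value 14+50=64
Best: 87 pts.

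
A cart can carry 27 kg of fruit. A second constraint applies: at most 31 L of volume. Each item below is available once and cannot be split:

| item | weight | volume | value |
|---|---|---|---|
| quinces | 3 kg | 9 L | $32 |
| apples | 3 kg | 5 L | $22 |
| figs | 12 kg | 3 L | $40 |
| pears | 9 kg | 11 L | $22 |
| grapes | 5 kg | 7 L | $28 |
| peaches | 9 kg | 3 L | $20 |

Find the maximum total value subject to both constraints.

$122

Feasible sets respecting both limits:
- quinces+apples+figs+grapes: weight 23, volume 24, value 122
- quinces+apples+figs+pears: weight 27, volume 28, value 116
- quinces+apples+figs+peaches: weight 27, volume 20, value 114
Best: $122.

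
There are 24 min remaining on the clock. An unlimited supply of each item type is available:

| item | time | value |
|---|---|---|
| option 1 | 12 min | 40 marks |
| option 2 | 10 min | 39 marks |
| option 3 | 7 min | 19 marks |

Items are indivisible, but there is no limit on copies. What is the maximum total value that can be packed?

80 marks

Best value-per-unit is option 2 at 39/10; filling with it alone gives 2×39 = 78.
Optimal mix: 2×option 1 → time 24, value 80.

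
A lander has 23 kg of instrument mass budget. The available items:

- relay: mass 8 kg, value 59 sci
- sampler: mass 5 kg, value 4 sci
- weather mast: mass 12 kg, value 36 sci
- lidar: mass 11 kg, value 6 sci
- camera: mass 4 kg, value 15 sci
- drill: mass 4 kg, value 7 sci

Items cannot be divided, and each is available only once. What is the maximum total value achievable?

Check high-value combinations within 23 kg:
- relay+weather mast: mass 8+12=20, value 59+36=95
- relay+sampler+camera+drill: mass 8+5+4+4=21, value 59+4+15+7=85
- relay+camera+drill: mass 8+4+4=16, value 59+15+7=81
Best: 95 sci.

95 sci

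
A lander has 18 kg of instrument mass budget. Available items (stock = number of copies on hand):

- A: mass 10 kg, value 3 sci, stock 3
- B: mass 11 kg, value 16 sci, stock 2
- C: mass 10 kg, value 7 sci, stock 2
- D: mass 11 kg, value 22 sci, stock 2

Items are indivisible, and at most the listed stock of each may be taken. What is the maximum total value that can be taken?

Best selections within mass 18 and stock limits:
- 1×D: mass 11, value 22
- 1×B: mass 11, value 16
- 1×C: mass 10, value 7
- 1×A: mass 10, value 3
Best: 22 sci.

22 sci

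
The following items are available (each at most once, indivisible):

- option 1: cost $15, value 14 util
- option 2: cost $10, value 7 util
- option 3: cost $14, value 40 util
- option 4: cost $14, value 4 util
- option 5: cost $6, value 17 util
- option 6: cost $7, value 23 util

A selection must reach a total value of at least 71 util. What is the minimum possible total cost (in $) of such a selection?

Subsets with value ≥ 71, sorted by total cost:
- option 3+option 5+option 6: cost 27, value 80
- option 1+option 3+option 5: cost 35, value 71
- option 1+option 3+option 6: cost 36, value 77
Minimum cost: 27 $.

27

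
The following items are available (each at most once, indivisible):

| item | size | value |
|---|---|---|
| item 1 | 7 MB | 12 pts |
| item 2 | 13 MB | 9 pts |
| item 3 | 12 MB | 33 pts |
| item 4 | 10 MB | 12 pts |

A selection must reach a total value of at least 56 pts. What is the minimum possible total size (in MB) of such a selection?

Subsets with value ≥ 56, sorted by total size:
- item 1+item 3+item 4: size 29, value 57
- item 1+item 2+item 3+item 4: size 42, value 66
Minimum size: 29 MB.

29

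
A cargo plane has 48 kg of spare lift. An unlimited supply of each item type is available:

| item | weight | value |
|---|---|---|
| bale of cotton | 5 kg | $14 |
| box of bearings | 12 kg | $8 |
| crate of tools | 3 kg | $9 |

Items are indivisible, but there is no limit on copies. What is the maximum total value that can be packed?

$144

Best value-per-unit is crate of tools at 9/3, and filling with it alone uses weight 16×3=48. No mix of the others beats 16×9 = 144.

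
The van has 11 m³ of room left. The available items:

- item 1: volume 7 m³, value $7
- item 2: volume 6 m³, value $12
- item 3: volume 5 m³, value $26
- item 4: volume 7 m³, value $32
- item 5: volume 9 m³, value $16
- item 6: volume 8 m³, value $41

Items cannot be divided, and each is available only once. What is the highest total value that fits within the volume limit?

$41

This is a 0/1 knapsack; check combinations near the capacity.
- item 6: volume 8, value 41
- item 2+item 3: volume 6+5=11, value 12+26=38
- item 4: volume 7, value 32
Best: $41.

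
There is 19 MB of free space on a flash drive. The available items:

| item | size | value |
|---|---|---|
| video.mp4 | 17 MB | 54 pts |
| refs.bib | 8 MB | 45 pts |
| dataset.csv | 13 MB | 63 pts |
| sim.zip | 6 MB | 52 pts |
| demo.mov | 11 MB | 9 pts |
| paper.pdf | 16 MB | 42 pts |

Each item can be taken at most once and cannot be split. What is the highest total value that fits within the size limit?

115 pts

This is a 0/1 knapsack; check combinations near the capacity.
- dataset.csv+sim.zip: size 13+6=19, value 63+52=115
- refs.bib+sim.zip: size 8+6=14, value 45+52=97
- dataset.csv: size 13, value 63
Best: 115 pts.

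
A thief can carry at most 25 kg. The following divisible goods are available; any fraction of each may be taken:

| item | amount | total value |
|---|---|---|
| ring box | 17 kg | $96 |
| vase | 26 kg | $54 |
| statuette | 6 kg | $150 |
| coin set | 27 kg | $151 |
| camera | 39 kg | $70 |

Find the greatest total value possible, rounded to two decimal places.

257.19

Take in order of value per unit:
- statuette (150/6 per unit): all 6 → value 150, running total 150.00
- ring box (96/17 per unit): all 17 → value 96, running total 246.00
- coin set (151/27 per unit): 2 of 27 → value 2×151/27 = 11.1852, running total 257.19
Total 257.19.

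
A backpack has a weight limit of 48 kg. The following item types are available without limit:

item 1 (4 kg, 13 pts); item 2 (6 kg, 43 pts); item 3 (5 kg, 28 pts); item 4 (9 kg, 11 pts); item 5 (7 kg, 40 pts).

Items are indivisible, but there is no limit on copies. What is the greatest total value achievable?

Best value-per-unit is item 2 at 43/6, and filling with it alone uses weight 8×6=48. No mix of the others beats 8×43 = 344.

344 pts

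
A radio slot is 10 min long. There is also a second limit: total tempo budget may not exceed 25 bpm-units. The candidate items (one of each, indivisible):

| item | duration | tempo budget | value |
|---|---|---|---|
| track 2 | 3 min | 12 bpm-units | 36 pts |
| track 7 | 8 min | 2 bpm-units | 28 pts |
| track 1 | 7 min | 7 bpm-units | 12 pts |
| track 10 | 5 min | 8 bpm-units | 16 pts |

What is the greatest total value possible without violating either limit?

Feasible sets respecting both limits:
- track 2+track 10: duration 8, tempo budget 20, value 52
- track 2+track 1: duration 10, tempo budget 19, value 48
- track 2: duration 3, tempo budget 12, value 36
- track 7: duration 8, tempo budget 2, value 28
Best: 52 pts.

52 pts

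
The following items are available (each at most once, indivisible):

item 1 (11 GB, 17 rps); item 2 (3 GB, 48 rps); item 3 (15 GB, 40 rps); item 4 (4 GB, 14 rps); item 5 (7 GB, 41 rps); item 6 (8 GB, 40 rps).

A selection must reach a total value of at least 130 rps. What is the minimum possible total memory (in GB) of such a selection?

22

Subsets with value ≥ 130, sorted by total memory:
- item 2+item 4+item 5+item 6: memory 22, value 143
- item 1+item 2+item 5+item 6: memory 29, value 146
- item 2+item 3+item 4+item 5: memory 29, value 143
- item 2+item 3+item 4+item 6: memory 30, value 142
Minimum memory: 22 GB.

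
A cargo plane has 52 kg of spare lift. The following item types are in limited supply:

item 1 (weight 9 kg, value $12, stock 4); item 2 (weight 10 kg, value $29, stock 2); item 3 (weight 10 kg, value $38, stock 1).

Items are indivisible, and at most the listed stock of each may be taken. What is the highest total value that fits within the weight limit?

Best selections within weight 52 and stock limits:
- 2×item 1 + 2×item 2 + 1×item 3: weight 48, value 120
- 1×item 1 + 2×item 2 + 1×item 3: weight 39, value 108
Best: $120.

$120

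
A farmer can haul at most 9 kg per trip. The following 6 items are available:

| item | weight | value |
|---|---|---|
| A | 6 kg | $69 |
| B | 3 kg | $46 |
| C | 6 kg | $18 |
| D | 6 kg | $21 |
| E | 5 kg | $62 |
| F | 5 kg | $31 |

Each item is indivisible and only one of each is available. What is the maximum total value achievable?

Check high-value combinations within 9 kg:
- A+B: weight 6+3=9, value 69+46=115
- B+E: weight 3+5=8, value 46+62=108
- B+F: weight 3+5=8, value 46+31=77
Best: $115.

$115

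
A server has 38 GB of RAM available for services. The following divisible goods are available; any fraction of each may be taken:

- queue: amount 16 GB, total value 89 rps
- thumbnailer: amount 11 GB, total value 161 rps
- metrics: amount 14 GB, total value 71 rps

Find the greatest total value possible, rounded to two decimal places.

305.79

Take in order of value per unit:
- thumbnailer (161/11 per unit): all 11 → value 161, running total 161.00
- queue (89/16 per unit): all 16 → value 89, running total 250.00
- metrics (71/14 per unit): 11 of 14 → value 11×71/14 = 55.7857, running total 305.79
Total 305.79.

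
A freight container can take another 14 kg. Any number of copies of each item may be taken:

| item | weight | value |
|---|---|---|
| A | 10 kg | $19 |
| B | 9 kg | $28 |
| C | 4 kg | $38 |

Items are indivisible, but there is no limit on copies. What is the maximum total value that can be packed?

$114

Best value-per-unit is C at 38/4, and filling with it alone uses weight 3×4=12. No mix of the others beats 3×38 = 114.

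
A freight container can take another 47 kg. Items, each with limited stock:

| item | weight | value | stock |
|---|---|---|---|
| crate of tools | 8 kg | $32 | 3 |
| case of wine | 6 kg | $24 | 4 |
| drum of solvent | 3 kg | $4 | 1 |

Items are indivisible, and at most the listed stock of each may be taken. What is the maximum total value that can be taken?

$172

Top feasible selections:
- 3×crate of tools + 3×case of wine + 1×drum of solvent: weight 45, value 172
- 3×crate of tools + 3×case of wine: weight 42, value 168
- 2×crate of tools + 4×case of wine + 1×drum of solvent: weight 43, value 164
Best: $172.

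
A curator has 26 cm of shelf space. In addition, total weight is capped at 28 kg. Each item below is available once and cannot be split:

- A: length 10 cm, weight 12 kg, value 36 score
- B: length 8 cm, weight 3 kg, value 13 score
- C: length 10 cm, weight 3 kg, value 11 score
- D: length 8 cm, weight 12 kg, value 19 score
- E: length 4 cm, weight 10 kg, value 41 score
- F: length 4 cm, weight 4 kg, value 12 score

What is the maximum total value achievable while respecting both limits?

Feasible sets respecting both limits:
- A+B+E: length 22, weight 25, value 90
- A+E+F: length 18, weight 26, value 89
- A+C+E: length 24, weight 25, value 88
- A+E: length 14, weight 22, value 77
Best: 90 score.

90 score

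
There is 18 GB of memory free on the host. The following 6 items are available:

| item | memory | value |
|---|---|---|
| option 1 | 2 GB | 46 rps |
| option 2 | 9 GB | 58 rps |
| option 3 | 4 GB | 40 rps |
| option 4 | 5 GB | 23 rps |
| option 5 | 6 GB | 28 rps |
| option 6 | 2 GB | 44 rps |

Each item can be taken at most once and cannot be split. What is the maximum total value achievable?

Check high-value combinations within 18 GB:
- option 1+option 2+option 3+option 6: memory 2+9+4+2=17, value 46+58+40+44=188
- option 1+option 2+option 4+option 6: memory 2+9+5+2=18, value 46+58+23+44=171
- option 1+option 3+option 5+option 6: memory 2+4+6+2=14, value 46+40+28+44=158
Best: 188 rps.

188 rps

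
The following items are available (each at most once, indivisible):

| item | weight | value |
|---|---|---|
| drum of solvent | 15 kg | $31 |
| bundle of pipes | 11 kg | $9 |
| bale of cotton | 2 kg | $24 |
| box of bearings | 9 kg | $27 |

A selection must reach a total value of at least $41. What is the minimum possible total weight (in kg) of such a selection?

11

Subsets with value ≥ 41, sorted by total weight:
- bale of cotton+box of bearings: weight 11, value 51
- drum of solvent+bale of cotton: weight 17, value 55
Minimum weight: 11 kg.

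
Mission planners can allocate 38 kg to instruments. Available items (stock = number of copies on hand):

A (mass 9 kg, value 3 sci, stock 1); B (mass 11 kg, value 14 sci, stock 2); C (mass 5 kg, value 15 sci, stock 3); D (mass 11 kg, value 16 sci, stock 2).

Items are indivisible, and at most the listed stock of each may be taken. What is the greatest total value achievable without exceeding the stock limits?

77 sci

Best selections within mass 38 and stock limits:
- 3×C + 2×D: mass 37, value 77
- 1×B + 3×C + 1×D: mass 37, value 75
Best: 77 sci.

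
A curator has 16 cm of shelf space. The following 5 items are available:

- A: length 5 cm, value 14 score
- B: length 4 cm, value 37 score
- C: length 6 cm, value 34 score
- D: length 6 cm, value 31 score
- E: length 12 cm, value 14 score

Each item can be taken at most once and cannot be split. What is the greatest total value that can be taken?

102 score

This is a 0/1 knapsack; check combinations near the capacity.
- B+C+D: length 4+6+6=16, value 37+34+31=102
- A+B+C: length 5+4+6=15, value 14+37+34=85
- A+B+D: length 5+4+6=15, value 14+37+31=82
- B+C: length 4+6=10, value 37+34=71
Best: 102 score.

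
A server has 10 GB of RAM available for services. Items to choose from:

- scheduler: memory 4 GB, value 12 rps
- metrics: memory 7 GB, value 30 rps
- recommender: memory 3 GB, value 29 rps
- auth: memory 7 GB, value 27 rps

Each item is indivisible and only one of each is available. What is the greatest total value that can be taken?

59 rps

Check high-value combinations within 10 GB:
- metrics+recommender: memory 7+3=10, value 30+29=59
- recommender+auth: memory 3+7=10, value 29+27=56
- scheduler+recommender: memory 4+3=7, value 12+29=41
Best: 59 rps.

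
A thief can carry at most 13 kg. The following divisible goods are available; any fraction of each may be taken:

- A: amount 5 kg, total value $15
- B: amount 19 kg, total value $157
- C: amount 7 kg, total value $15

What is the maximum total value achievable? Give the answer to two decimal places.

Take in order of value per unit:
- B (157/19 per unit): 13 of 19 → value 13×157/19 = 107.4211, running total 107.42
Total 107.42.

107.42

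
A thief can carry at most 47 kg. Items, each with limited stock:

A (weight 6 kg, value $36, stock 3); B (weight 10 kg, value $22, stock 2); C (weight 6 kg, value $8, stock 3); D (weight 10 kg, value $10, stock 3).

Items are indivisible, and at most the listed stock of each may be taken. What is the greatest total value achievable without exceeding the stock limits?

Top feasible selections:
- 3×A + 2×B + 1×C: weight 44, value 160
- 3×A + 1×B + 3×C: weight 46, value 154
- 3×A + 2×B: weight 38, value 152
- 3×A + 1×B + 1×C + 1×D: weight 44, value 148
Best: $160.

$160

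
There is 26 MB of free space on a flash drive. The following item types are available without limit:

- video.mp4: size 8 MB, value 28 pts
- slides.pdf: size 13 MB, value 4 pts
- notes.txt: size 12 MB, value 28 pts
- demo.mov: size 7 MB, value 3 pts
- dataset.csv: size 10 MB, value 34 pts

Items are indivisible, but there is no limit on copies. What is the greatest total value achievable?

Best value-per-unit is video.mp4 at 28/8; filling with it alone gives 3×28 = 84.
Optimal mix: 2×video.mp4 + 1×dataset.csv → size 26, value 90.

90 pts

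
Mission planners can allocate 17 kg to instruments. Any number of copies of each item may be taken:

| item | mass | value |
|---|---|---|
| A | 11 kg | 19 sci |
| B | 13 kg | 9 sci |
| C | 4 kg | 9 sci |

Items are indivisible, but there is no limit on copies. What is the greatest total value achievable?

36 sci

Best value-per-unit is C at 9/4, and filling with it alone uses mass 4×4=16. No mix of the others beats 4×9 = 36.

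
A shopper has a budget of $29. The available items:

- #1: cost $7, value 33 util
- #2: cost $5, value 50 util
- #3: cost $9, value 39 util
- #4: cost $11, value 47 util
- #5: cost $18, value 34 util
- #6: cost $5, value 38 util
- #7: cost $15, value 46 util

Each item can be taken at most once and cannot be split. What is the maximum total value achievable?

Check high-value combinations within $29:
- #1+#2+#4+#6: cost 7+5+11+5=28, value 33+50+47+38=168
- #1+#2+#3+#6: cost 7+5+9+5=26, value 33+50+39+38=160
- #2+#3+#4: cost 5+9+11=25, value 50+39+47=136
Best: 168 util.

168 util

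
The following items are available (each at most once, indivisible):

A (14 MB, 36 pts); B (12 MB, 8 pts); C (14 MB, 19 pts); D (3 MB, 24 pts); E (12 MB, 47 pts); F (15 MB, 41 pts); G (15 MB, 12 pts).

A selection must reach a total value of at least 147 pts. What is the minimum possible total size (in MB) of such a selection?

Subsets with value ≥ 147, sorted by total size:
- A+D+E+F: size 44, value 148
- A+B+D+E+F: size 56, value 156
- A+C+D+E+F: size 58, value 167
Minimum size: 44 MB.

44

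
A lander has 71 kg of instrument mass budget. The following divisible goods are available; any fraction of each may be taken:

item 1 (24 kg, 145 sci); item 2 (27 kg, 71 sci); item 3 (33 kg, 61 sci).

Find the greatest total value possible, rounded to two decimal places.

252.97

Take in order of value per unit:
- item 1 (145/24 per unit): all 24 → value 145, running total 145.00
- item 2 (71/27 per unit): all 27 → value 71, running total 216.00
- item 3 (61/33 per unit): 20 of 33 → value 20×61/33 = 36.9697, running total 252.97
Total 252.97.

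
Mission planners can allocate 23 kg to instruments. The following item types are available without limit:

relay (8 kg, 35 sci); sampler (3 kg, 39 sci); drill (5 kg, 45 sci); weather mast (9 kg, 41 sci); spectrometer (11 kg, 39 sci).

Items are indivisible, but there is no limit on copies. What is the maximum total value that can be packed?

Best value-per-unit is sampler at 39/3; filling with it alone gives 7×39 = 273.
Optimal mix: 6×sampler + 1×drill → mass 23, value 279.

279 sci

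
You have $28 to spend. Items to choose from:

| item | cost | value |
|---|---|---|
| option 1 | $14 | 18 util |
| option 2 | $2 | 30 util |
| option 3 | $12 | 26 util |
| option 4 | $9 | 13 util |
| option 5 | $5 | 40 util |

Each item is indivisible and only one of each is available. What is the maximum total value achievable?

Check high-value combinations within $28:
- option 2+option 3+option 4+option 5: cost 2+12+9+5=28, value 30+26+13+40=109
- option 2+option 3+option 5: cost 2+12+5=19, value 30+26+40=96
- option 1+option 2+option 5: cost 14+2+5=21, value 18+30+40=88
- option 2+option 4+option 5: cost 2+9+5=16, value 30+13+40=83
- option 3+option 4+option 5: cost 12+9+5=26, value 26+13+40=79
Best: 109 util.

109 util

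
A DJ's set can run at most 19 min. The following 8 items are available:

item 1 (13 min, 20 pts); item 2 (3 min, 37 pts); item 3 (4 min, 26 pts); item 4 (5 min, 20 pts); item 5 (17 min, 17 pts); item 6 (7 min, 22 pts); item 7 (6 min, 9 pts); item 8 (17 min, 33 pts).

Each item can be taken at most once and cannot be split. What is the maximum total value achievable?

105 pts

Check high-value combinations within 19 min:
- item 2+item 3+item 4+item 6: duration 3+4+5+7=19, value 37+26+20+22=105
- item 2+item 3+item 4+item 7: duration 3+4+5+6=18, value 37+26+20+9=92
- item 2+item 3+item 6: duration 3+4+7=14, value 37+26+22=85
- item 2+item 3+item 4: duration 3+4+5=12, value 37+26+20=83
Best: 105 pts.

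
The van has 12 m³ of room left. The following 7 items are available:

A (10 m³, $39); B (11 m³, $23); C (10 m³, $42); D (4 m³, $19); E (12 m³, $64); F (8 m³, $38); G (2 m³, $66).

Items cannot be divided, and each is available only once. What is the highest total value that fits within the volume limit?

$108

Check high-value combinations within 12 m³:
- C+G: volume 10+2=12, value 42+66=108
- A+G: volume 10+2=12, value 39+66=105
- F+G: volume 8+2=10, value 38+66=104
- D+G: volume 4+2=6, value 19+66=85
Best: $108.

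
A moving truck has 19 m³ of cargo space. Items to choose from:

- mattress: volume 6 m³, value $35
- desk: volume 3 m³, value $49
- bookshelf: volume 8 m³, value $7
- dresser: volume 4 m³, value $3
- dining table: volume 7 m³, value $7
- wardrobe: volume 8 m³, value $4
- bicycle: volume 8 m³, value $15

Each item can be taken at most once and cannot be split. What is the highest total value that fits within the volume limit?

Check high-value combinations within 19 m³:
- mattress+desk+bicycle: volume 6+3+8=17, value 35+49+15=99
- mattress+desk+dining table: volume 6+3+7=16, value 35+49+7=91
- mattress+desk+bookshelf: volume 6+3+8=17, value 35+49+7=91
Best: $99.

$99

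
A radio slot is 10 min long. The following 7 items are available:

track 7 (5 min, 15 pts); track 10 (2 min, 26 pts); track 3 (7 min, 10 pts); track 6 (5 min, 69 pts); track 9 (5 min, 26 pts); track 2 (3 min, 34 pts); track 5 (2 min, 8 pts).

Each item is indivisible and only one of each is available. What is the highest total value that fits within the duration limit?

129 pts

This is a 0/1 knapsack; check combinations near the capacity.
- track 10+track 6+track 2: duration 2+5+3=10, value 26+69+34=129
- track 6+track 2+track 5: duration 5+3+2=10, value 69+34+8=111
- track 6+track 2: duration 5+3=8, value 69+34=103
- track 10+track 6+track 5: duration 2+5+2=9, value 26+69+8=103
Best: 129 pts.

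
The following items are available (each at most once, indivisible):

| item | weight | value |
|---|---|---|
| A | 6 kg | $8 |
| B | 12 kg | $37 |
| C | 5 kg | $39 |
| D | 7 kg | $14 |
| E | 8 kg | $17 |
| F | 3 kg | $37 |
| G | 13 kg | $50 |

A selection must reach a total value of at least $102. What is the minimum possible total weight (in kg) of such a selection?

20

Subsets with value ≥ 102, sorted by total weight:
- B+C+F: weight 20, value 113
- C+F+G: weight 21, value 126
- C+D+E+F: weight 23, value 107
Minimum weight: 20 kg.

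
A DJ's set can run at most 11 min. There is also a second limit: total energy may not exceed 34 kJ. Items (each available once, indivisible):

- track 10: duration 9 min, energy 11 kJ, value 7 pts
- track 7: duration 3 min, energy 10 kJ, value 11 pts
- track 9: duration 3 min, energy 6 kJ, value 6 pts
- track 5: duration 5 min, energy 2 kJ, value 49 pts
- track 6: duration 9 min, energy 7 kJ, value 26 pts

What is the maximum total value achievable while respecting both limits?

Feasible sets respecting both limits:
- track 7+track 9+track 5: duration 11, energy 18, value 66
- track 7+track 5: duration 8, energy 12, value 60
- track 9+track 5: duration 8, energy 8, value 55
- track 5: duration 5, energy 2, value 49
Best: 66 pts.

66 pts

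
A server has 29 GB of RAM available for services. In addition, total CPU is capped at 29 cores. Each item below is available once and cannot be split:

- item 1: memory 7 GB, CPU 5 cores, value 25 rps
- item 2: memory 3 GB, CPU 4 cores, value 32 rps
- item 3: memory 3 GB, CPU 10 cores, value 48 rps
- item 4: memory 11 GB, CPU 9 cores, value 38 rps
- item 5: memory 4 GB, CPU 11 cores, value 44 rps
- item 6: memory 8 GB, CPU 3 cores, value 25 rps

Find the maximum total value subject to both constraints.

Feasible sets respecting both limits:
- item 2+item 3+item 5+item 6: memory 18, CPU 28, value 149
- item 1+item 2+item 3+item 4: memory 24, CPU 28, value 143
- item 2+item 3+item 4+item 6: memory 25, CPU 26, value 143
Best: 149 rps.

149 rps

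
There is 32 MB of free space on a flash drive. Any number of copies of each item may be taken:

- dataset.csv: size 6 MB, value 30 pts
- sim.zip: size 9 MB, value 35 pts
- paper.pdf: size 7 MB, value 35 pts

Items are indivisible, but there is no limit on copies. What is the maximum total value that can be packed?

160 pts

Best value-per-unit is dataset.csv at 30/6; filling with it alone gives 5×30 = 150.
Optimal mix: 3×dataset.csv + 2×paper.pdf → size 32, value 160.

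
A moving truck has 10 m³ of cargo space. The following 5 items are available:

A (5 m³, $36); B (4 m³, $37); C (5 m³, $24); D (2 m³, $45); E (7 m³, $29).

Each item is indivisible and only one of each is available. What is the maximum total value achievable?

Check high-value combinations within 10 m³:
- B+D: volume 4+2=6, value 37+45=82
- A+D: volume 5+2=7, value 36+45=81
- D+E: volume 2+7=9, value 45+29=74
- A+B: volume 5+4=9, value 36+37=73
- C+D: volume 5+2=7, value 24+45=69
Best: $82.

$82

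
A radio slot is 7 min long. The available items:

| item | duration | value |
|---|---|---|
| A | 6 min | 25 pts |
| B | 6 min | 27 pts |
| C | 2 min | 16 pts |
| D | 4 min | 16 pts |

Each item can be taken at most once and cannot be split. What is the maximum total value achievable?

Check high-value combinations within 7 min:
- C+D: duration 2+4=6, value 16+16=32
- B: duration 6, value 27
- A: duration 6, value 25
Best: 32 pts.

32 pts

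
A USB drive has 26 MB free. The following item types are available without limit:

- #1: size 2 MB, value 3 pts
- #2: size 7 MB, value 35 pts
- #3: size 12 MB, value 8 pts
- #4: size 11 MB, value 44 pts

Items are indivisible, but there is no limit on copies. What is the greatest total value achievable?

114 pts

Best value-per-unit is #2 at 35/7; filling with it alone gives 3×35 = 105.
Optimal mix: 2×#2 + 1×#4 → size 25, value 114.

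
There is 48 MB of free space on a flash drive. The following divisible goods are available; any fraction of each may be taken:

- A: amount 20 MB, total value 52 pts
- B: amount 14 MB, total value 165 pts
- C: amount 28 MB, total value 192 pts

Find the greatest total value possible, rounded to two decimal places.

372.60

Take in order of value per unit:
- B (165/14 per unit): all 14 → value 165, running total 165.00
- C (192/28 per unit): all 28 → value 192, running total 357.00
- A (52/20 per unit): 6 of 20 → value 6×52/20 = 15.6000, running total 372.60
Total 372.60.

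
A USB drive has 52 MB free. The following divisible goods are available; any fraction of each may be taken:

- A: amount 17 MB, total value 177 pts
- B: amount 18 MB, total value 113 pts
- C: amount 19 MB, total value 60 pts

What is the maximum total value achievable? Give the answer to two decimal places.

343.68

Take in order of value per unit:
- A (177/17 per unit): all 17 → value 177, running total 177.00
- B (113/18 per unit): all 18 → value 113, running total 290.00
- C (60/19 per unit): 17 of 19 → value 17×60/19 = 53.6842, running total 343.68
Total 343.68.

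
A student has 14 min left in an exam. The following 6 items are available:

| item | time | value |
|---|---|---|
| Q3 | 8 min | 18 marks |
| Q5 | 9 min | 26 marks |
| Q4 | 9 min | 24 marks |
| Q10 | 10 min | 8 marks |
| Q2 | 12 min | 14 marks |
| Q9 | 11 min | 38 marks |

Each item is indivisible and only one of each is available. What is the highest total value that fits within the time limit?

38 marks

Check high-value combinations within 14 min:
- Q9: time 11, value 38
- Q5: time 9, value 26
- Q4: time 9, value 24
- Q3: time 8, value 18
Best: 38 marks.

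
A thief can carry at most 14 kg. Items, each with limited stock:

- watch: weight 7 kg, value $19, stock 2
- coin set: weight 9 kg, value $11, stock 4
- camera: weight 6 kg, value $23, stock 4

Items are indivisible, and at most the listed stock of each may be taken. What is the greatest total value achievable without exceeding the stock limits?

$46

Best selections within weight 14 and stock limits:
- 2×camera: weight 12, value 46
- 1×watch + 1×camera: weight 13, value 42
- 2×watch: weight 14, value 38
Best: $46.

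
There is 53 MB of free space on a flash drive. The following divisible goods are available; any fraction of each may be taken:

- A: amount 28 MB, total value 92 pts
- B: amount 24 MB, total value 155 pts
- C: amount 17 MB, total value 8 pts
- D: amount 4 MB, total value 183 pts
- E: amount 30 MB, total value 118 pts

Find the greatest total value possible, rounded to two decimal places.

436.33

Take in order of value per unit:
- D (183/4 per unit): all 4 → value 183, running total 183.00
- B (155/24 per unit): all 24 → value 155, running total 338.00
- E (118/30 per unit): 25 of 30 → value 25×118/30 = 98.3333, running total 436.33
Total 436.33.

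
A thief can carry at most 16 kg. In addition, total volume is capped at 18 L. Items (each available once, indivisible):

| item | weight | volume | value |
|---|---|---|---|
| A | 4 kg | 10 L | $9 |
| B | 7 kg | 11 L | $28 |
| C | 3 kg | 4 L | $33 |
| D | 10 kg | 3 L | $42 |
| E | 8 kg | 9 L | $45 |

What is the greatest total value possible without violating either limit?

$78

Feasible sets respecting both limits:
- C+E: weight 11, volume 13, value 78
- C+D: weight 13, volume 7, value 75
- B+C: weight 10, volume 15, value 61
- A+D: weight 14, volume 13, value 51
Best: $78.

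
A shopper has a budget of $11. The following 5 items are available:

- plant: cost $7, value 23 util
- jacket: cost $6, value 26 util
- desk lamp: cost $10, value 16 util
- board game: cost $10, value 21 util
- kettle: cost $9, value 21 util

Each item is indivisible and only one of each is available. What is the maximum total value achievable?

26 util

Check high-value combinations within $11:
- jacket: cost 6, value 26
- plant: cost 7, value 23
- kettle: cost 9, value 21
- board game: cost 10, value 21
- desk lamp: cost 10, value 16
Best: 26 util.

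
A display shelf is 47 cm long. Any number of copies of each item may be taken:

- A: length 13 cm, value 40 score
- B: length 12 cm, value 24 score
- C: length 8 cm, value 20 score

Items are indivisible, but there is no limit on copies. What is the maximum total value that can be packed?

140 score

Best value-per-unit is A at 40/13; filling with it alone gives 3×40 = 120.
Optimal mix: 3×A + 1×C → length 47, value 140.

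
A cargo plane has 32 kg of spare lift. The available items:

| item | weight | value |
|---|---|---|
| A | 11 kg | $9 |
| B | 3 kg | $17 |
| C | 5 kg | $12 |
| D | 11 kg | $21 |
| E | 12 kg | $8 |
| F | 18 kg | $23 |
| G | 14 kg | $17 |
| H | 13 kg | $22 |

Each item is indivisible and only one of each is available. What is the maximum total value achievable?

$72

Check high-value combinations within 32 kg:
- B+C+D+H: weight 3+5+11+13=32, value 17+12+21+22=72
- B+D+F: weight 3+11+18=32, value 17+21+23=61
- B+D+H: weight 3+11+13=27, value 17+21+22=60
- A+B+C+H: weight 11+3+5+13=32, value 9+17+12+22=60
- A+B+C+D: weight 11+3+5+11=30, value 9+17+12+21=59
Best: $72.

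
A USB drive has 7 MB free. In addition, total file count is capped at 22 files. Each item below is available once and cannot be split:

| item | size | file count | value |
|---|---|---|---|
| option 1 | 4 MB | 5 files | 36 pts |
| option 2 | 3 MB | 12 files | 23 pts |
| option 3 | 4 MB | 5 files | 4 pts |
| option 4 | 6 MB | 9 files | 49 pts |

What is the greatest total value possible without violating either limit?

Feasible sets respecting both limits:
- option 1+option 2: size 7, file count 17, value 59
- option 4: size 6, file count 9, value 49
- option 1: size 4, file count 5, value 36
Best: 59 pts.

59 pts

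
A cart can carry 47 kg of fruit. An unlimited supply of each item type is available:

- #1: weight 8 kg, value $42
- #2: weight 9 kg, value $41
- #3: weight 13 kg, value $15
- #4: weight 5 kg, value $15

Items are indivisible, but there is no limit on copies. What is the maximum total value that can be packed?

Best value-per-unit is #1 at 42/8; filling with it alone gives 5×42 = 210.
Optimal mix: 5×#1 + 1×#4 → weight 45, value 225.

$225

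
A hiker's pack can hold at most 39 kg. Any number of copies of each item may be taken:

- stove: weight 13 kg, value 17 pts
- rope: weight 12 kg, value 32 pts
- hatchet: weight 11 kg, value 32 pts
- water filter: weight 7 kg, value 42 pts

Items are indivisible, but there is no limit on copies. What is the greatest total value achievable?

Best value-per-unit is water filter at 42/7, and filling with it alone uses weight 5×7=35. No mix of the others beats 5×42 = 210.

210 pts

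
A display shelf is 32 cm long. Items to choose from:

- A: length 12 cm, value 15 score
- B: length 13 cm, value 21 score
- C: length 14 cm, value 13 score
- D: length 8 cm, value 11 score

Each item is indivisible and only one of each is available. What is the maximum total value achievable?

36 score

Check high-value combinations within 32 cm:
- A+B: length 12+13=25, value 15+21=36
- B+C: length 13+14=27, value 21+13=34
- B+D: length 13+8=21, value 21+11=32
- A+C: length 12+14=26, value 15+13=28
- A+D: length 12+8=20, value 15+11=26
Best: 36 score.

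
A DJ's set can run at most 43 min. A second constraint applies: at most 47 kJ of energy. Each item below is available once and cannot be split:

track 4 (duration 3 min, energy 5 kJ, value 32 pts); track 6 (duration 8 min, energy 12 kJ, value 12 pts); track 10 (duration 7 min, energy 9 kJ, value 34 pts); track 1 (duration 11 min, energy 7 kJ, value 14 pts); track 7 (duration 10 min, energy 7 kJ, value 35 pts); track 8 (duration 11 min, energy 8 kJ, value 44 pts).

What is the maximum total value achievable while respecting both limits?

Feasible sets respecting both limits:
- track 4+track 10+track 1+track 7+track 8: duration 42, energy 36, value 159
- track 4+track 6+track 10+track 7+track 8: duration 39, energy 41, value 157
- track 4+track 10+track 7+track 8: duration 31, energy 29, value 145
- track 4+track 6+track 1+track 7+track 8: duration 43, energy 39, value 137
Best: 159 pts.

159 pts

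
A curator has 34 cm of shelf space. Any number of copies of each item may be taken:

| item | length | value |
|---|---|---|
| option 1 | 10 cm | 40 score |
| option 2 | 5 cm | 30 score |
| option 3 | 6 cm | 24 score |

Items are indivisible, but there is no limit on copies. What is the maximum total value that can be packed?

Best value-per-unit is option 2 at 30/5, and filling with it alone uses length 6×5=30. No mix of the others beats 6×30 = 180.

180 score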